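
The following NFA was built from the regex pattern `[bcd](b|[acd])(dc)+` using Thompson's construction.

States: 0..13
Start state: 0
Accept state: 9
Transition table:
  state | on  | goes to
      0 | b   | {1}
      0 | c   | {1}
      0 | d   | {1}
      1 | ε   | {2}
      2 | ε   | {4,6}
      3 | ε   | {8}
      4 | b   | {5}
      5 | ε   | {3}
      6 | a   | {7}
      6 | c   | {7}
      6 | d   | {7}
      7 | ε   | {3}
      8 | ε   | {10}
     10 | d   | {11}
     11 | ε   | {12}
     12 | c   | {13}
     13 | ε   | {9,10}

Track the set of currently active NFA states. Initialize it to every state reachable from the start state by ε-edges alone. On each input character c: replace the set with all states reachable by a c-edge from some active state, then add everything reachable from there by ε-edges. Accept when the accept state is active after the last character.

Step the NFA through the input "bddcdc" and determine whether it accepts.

Answer: ACCEPT

Steps:
S₀ = ε-closure({0}) = {0}
'b' @ 1: {1,2,4,6}
'd' @ 2: {3,7,8,10}
'd' @ 3: {11,12}
'c' @ 4: {9,10,13}  [accepting]
'd' @ 5: {11,12}
'c' @ 6: {9,10,13}  [accepting]
end set {9,10,13} — state 9 in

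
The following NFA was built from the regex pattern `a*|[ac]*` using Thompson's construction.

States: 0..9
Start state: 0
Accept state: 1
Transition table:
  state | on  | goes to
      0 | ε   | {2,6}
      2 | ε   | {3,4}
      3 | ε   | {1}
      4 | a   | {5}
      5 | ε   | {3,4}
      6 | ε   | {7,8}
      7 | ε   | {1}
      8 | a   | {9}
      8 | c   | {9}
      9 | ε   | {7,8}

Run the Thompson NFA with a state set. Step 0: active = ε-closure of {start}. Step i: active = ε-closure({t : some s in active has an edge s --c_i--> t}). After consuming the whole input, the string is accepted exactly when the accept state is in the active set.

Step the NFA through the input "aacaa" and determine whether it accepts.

S₀ = ε-closure({0}) = {0,1,2,3,4,6,7,8}
'a' @ 1: {1,3,4,5,7,8,9}  ✓accept
'a' @ 2: {1,3,4,5,7,8,9}  ✓accept
'c' @ 3: {1,7,8,9}  ✓accept
'a' @ 4: {1,7,8,9}  ✓accept
'a' @ 5: {1,7,8,9}  ✓accept
after full input: {1,7,8,9}  (accept=1 in)

Answer: ACCEPT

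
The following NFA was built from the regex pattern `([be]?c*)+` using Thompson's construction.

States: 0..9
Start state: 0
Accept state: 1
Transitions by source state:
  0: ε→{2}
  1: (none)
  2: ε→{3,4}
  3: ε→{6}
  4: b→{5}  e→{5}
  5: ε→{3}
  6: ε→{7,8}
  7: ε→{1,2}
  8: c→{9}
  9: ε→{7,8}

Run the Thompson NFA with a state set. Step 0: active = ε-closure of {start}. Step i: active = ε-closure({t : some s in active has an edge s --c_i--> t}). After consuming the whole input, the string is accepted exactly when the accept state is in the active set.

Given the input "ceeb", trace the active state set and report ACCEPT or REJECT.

S₀ = ε-closure({0}) = {0,1,2,3,4,6,7,8}
'c' @ 1: {1,2,3,4,6,7,8,9}  ✓accept
'e' @ 2: {1,2,3,4,5,6,7,8}  ✓accept
'e' @ 3: {1,2,3,4,5,6,7,8}  ✓accept
'b' @ 4: {1,2,3,4,5,6,7,8}  ✓accept
after full input: {1,2,3,4,5,6,7,8}  (accept=1 in)

Answer: ACCEPT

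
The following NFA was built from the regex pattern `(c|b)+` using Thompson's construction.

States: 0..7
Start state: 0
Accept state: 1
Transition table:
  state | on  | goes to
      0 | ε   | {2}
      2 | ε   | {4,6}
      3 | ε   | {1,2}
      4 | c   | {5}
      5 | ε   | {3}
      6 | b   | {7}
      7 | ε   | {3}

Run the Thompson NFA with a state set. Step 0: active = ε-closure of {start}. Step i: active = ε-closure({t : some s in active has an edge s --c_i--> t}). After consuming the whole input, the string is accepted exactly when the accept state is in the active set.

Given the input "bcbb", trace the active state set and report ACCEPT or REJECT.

Answer: ACCEPT

Derivation:
S₀ = ε-closure({0}) = {0,2,4,6}
'b' @ 1: {1,2,3,4,6,7}  ✓accept
'c' @ 2: {1,2,3,4,5,6}  ✓accept
'b' @ 3: {1,2,3,4,6,7}  ✓accept
'b' @ 4: {1,2,3,4,6,7}  ✓accept
after full input: {1,2,3,4,6,7}  (accept=1 in)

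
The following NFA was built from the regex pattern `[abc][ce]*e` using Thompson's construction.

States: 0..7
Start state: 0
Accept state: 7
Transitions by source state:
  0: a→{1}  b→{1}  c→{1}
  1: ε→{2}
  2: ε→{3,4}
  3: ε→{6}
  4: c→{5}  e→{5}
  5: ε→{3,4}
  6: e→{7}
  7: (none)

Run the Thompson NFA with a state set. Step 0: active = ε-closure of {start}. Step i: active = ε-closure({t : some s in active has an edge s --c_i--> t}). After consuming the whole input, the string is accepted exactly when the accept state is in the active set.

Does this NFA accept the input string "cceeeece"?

initial (ε-close {0}): {0}
'c' @ 1: {1,2,3,4,6}
'c' @ 2: {3,4,5,6}
'e' @ 3: {3,4,5,6,7}  [accepting]
'e' @ 4: {3,4,5,6,7}  [accepting]
'e' @ 5: {3,4,5,6,7}  [accepting]
'e' @ 6: {3,4,5,6,7}  [accepting]
'c' @ 7: {3,4,5,6}
'e' @ 8: {3,4,5,6,7}  [accepting]
after full input: {3,4,5,6,7}  (accept=7 in)

Answer: ACCEPT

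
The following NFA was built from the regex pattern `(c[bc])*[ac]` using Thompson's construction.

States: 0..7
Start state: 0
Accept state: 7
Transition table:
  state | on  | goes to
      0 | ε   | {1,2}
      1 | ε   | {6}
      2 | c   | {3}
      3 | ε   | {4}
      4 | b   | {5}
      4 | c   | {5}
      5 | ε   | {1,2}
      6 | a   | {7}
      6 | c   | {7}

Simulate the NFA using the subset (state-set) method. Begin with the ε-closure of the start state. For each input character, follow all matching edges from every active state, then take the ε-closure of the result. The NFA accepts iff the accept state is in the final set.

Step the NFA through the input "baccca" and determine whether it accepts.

initial (ε-close {0}): {0,1,2,6}
'b' @ 1: {}  — dead — no transitions
rest 'accca' ignored (set empty)
final: {}; accept 7 not in set

Answer: REJECT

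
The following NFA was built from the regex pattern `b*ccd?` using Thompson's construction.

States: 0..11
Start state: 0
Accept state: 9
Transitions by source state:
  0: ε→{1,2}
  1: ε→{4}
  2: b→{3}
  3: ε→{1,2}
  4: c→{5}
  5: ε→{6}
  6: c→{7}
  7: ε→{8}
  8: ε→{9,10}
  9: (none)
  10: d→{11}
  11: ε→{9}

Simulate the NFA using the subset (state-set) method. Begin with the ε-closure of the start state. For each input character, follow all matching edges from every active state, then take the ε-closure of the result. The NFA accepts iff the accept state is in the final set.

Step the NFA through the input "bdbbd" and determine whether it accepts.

S₀ = ε-closure({0}) = {0,1,2,4}
'b' @ 1: {1,2,3,4}
'd' @ 2: {}  — dead — no transitions
rest 'bbd' ignored (set empty)
after full input: {}  (accept=9 not in)

Answer: REJECT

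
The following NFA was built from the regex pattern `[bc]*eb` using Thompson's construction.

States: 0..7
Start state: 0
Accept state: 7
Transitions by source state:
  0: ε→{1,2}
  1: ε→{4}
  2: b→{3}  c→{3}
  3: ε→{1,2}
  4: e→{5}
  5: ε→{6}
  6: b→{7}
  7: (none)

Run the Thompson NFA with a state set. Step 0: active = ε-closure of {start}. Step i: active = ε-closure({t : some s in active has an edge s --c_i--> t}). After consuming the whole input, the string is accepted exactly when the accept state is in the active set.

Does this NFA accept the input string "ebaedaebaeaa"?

Answer: REJECT

Trace:
start: ε-closure({0}) = {0,1,2,4}
'e' @ 1: {5,6}
'b' @ 2: {7}  (accept∈set)
'a' @ 3: {}  — dead — no transitions
rest 'edaebaeaa' ignored (set empty)
end set {} — state 7 not in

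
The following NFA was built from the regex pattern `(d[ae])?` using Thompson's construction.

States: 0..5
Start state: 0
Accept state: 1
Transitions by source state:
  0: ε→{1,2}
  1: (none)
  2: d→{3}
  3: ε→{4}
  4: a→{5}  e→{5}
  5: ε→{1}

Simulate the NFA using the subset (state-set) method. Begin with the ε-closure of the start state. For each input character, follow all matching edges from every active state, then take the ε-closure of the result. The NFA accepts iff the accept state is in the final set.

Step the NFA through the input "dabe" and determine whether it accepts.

initial (ε-close {0}): {0,1,2}
'd' @ 1: {3,4}
'a' @ 2: {1,5}  (accept∈set)
'b' @ 3: {}  — state set empty
rest 'e' ignored (set empty)
after full input: {}  (accept=1 not in)

Answer: REJECT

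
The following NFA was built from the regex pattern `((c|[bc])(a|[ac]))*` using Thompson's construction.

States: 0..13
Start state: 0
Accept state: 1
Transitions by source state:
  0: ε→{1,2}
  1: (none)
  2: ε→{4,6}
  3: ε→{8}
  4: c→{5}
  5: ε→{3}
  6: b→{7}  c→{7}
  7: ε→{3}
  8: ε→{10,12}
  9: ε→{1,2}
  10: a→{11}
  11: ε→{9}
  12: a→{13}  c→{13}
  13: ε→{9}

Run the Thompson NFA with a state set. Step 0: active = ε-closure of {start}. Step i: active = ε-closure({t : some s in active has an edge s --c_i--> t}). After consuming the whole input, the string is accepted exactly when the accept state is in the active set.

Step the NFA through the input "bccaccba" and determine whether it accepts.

Answer: ACCEPT

Trace:
S₀ = ε-closure({0}) = {0,1,2,4,6}
'b' @ 1: {3,7,8,10,12}
'c' @ 2: {1,2,4,6,9,13}  (accept∈set)
'c' @ 3: {3,5,7,8,10,12}
'a' @ 4: {1,2,4,6,9,11,13}  (accept∈set)
'c' @ 5: {3,5,7,8,10,12}
'c' @ 6: {1,2,4,6,9,13}  (accept∈set)
'b' @ 7: {3,7,8,10,12}
'a' @ 8: {1,2,4,6,9,11,13}  (accept∈set)
end set {1,2,4,6,9,11,13} — state 1 in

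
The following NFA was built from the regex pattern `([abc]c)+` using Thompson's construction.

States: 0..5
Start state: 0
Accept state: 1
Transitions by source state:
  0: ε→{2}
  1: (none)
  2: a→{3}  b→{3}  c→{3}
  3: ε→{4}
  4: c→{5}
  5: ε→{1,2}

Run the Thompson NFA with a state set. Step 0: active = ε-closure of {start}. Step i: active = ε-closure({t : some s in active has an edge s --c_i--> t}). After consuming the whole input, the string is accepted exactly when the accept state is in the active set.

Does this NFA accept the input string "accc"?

Answer: ACCEPT

Steps:
S₀ = ε-closure({0}) = {0,2}
'a' @ 1: {3,4}
'c' @ 2: {1,2,5}  (accept∈set)
'c' @ 3: {3,4}
'c' @ 4: {1,2,5}  (accept∈set)
after full input: {1,2,5}  (accept=1 in)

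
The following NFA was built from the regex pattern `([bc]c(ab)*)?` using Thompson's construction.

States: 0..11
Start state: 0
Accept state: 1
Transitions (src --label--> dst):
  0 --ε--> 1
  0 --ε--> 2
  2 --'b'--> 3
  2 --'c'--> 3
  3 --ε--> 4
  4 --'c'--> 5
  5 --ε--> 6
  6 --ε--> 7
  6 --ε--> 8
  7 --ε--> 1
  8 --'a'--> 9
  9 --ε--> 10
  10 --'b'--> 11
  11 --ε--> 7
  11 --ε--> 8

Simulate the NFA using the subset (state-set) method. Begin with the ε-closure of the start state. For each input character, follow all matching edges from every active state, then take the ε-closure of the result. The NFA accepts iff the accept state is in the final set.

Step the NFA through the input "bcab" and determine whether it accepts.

S₀ = ε-closure({0}) = {0,1,2}
'b' @ 1: {3,4}
'c' @ 2: {1,5,6,7,8}  ✓accept
'a' @ 3: {9,10}
'b' @ 4: {1,7,8,11}  ✓accept
end set {1,7,8,11} — state 1 in

Answer: ACCEPT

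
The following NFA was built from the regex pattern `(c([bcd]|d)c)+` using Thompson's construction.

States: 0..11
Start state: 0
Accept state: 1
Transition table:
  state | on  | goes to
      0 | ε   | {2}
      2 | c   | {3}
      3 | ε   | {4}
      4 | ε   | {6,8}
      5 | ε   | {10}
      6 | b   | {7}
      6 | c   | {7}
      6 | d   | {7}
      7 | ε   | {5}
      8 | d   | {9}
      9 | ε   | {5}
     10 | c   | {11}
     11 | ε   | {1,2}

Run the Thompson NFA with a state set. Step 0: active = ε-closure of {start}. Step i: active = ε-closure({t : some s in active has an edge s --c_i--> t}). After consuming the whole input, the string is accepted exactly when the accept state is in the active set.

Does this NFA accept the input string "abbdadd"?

Answer: REJECT

Trace:
initial (ε-close {0}): {0,2}
'a' @ 1: {}  — state set empty
rest 'bbdadd' ignored (set empty)
end set {} — state 1 not in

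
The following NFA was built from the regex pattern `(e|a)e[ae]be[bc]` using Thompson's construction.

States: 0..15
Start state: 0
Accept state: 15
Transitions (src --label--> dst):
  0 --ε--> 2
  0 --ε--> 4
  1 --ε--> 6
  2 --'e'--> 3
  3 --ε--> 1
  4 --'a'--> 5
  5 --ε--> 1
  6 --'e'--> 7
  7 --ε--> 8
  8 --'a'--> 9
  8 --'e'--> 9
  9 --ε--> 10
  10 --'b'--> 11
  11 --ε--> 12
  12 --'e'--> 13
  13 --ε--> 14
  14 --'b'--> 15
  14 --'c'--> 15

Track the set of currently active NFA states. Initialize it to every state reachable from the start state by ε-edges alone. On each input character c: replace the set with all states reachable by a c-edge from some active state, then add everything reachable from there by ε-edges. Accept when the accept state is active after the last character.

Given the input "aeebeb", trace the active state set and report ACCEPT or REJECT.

Answer: ACCEPT

Steps:
S₀ = ε-closure({0}) = {0,2,4}
'a' @ 1: {1,5,6}
'e' @ 2: {7,8}
'e' @ 3: {9,10}
'b' @ 4: {11,12}
'e' @ 5: {13,14}
'b' @ 6: {15}  [accepting]
after full input: {15}  (accept=15 in)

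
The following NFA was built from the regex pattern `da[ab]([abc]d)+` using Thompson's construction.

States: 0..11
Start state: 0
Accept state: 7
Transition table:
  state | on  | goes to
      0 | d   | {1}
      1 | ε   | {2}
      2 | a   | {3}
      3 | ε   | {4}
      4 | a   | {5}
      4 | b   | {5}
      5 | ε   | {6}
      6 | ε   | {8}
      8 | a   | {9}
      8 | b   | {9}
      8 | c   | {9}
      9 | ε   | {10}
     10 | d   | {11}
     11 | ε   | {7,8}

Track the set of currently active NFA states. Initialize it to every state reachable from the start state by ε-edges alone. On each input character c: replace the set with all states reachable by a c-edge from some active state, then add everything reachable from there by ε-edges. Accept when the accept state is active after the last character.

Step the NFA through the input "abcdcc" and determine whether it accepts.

start: ε-closure({0}) = {0}
'a' @ 1: {}  — state set empty
rest 'bcdcc' ignored (set empty)
end set {} — state 7 not in

Answer: REJECT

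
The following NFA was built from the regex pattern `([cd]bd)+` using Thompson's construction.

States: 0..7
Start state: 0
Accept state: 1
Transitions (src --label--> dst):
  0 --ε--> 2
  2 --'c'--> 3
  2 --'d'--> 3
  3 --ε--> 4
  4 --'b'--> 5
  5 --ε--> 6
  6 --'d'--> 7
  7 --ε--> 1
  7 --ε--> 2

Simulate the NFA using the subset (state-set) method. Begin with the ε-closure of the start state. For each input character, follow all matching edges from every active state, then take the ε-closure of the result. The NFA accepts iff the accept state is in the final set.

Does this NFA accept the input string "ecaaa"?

initial (ε-close {0}): {0,2}
'e' @ 1: {}  — no active states
rest 'caaa' ignored (set empty)
after full input: {}  (accept=1 not in)

Answer: REJECT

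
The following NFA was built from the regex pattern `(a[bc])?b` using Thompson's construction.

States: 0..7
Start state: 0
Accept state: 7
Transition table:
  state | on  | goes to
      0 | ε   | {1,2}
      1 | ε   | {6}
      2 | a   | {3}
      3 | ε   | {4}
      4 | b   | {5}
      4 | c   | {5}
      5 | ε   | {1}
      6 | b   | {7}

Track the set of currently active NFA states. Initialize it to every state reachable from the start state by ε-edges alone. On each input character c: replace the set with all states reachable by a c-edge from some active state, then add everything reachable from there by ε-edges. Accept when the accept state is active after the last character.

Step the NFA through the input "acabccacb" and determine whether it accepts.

Answer: REJECT

Trace:
initial (ε-close {0}): {0,1,2,6}
'a' @ 1: {3,4}
'c' @ 2: {1,5,6}
'a' @ 3: {}  — no active states
rest 'bccacb' ignored (set empty)
after full input: {}  (accept=7 not in)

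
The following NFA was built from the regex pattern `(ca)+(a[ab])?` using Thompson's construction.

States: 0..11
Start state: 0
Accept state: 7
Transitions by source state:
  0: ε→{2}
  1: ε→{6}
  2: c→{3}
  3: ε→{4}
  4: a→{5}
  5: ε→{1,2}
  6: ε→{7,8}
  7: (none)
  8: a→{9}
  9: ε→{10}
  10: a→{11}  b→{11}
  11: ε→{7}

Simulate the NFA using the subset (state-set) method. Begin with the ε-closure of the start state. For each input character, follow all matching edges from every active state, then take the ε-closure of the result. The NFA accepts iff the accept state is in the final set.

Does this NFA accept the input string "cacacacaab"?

Answer: ACCEPT

Trace:
start: ε-closure({0}) = {0,2}
'c' @ 1: {3,4}
'a' @ 2: {1,2,5,6,7,8}  (accept∈set)
'c' @ 3: {3,4}
'a' @ 4: {1,2,5,6,7,8}  (accept∈set)
'c' @ 5: {3,4}
'a' @ 6: {1,2,5,6,7,8}  (accept∈set)
'c' @ 7: {3,4}
'a' @ 8: {1,2,5,6,7,8}  (accept∈set)
'a' @ 9: {9,10}
'b' @ 10: {7,11}  (accept∈set)
final: {7,11}; accept 7 in set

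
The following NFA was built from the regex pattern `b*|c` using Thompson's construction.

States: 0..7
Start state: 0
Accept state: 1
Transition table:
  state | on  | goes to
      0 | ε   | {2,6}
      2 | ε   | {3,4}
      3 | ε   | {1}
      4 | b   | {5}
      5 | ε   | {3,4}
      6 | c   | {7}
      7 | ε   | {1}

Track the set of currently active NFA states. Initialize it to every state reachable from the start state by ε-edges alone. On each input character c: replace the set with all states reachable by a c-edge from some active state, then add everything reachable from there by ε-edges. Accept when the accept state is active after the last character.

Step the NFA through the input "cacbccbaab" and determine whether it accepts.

start: ε-closure({0}) = {0,1,2,3,4,6}
'c' @ 1: {1,7}  (accept∈set)
'a' @ 2: {}  — dead — no transitions
rest 'cbccbaab' ignored (set empty)
after full input: {}  (accept=1 not in)

Answer: REJECT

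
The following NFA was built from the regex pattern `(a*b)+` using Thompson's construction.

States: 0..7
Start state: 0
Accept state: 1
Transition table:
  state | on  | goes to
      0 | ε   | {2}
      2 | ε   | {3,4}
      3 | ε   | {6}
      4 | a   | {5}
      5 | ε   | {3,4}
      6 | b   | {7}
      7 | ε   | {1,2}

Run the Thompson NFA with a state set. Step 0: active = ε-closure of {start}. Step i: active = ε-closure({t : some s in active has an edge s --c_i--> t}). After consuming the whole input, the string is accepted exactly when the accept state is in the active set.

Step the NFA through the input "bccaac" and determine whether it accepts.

S₀ = ε-closure({0}) = {0,2,3,4,6}
'b' @ 1: {1,2,3,4,6,7}  (accept∈set)
'c' @ 2: {}  — no active states
rest 'caac' ignored (set empty)
end set {} — state 1 not in

Answer: REJECT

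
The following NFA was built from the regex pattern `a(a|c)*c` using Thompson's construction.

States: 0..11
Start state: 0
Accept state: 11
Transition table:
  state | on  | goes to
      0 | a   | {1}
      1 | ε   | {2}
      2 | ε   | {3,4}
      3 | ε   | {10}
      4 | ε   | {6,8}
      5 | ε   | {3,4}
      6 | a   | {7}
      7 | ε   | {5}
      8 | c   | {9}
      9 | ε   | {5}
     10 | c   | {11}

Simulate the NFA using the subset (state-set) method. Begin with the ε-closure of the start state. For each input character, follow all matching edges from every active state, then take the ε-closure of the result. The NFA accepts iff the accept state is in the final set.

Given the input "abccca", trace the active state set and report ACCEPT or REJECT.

Answer: REJECT

Steps:
S₀ = ε-closure({0}) = {0}
'a' @ 1: {1,2,3,4,6,8,10}
'b' @ 2: {}  — no active states
rest 'ccca' ignored (set empty)
end set {} — state 11 not in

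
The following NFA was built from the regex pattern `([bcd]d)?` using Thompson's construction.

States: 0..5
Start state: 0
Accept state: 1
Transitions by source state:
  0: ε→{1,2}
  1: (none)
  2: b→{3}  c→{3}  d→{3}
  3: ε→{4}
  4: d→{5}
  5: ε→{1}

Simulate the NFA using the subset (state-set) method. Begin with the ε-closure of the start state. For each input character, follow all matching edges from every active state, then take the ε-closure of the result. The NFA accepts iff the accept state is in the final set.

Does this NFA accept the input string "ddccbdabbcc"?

S₀ = ε-closure({0}) = {0,1,2}
'd' @ 1: {3,4}
'd' @ 2: {1,5}  (accept∈set)
'c' @ 3: {}  — state set empty
rest 'cbdabbcc' ignored (set empty)
final: {}; accept 1 not in set

Answer: REJECT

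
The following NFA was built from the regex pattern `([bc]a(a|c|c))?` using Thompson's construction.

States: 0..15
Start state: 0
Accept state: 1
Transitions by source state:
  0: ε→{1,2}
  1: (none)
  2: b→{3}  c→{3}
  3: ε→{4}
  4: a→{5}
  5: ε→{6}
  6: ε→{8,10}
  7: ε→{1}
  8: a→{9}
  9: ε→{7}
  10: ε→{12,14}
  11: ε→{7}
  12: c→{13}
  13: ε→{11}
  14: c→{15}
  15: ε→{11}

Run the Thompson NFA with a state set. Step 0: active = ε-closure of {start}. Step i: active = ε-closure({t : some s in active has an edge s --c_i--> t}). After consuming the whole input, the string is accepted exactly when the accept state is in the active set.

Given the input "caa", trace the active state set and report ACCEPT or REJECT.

Answer: ACCEPT

Derivation:
S₀ = ε-closure({0}) = {0,1,2}
'c' @ 1: {3,4}
'a' @ 2: {5,6,8,10,12,14}
'a' @ 3: {1,7,9}  [accepting]
end set {1,7,9} — state 1 in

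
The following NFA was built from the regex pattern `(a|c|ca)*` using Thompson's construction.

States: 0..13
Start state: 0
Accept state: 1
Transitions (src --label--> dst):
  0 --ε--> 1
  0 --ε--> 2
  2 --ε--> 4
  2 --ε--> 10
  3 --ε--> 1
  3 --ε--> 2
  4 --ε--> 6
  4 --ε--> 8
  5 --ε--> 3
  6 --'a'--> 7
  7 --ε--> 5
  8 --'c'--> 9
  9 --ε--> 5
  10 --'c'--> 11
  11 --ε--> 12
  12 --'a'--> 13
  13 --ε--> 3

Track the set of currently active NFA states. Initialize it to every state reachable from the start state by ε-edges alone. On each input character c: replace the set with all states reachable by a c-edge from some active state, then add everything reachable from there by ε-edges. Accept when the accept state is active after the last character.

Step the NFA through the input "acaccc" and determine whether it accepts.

initial (ε-close {0}): {0,1,2,4,6,8,10}
'a' @ 1: {1,2,3,4,5,6,7,8,10}  ✓accept
'c' @ 2: {1,2,3,4,5,6,8,9,10,11,12}  ✓accept
'a' @ 3: {1,2,3,4,5,6,7,8,10,13}  ✓accept
'c' @ 4: {1,2,3,4,5,6,8,9,10,11,12}  ✓accept
'c' @ 5: {1,2,3,4,5,6,8,9,10,11,12}  ✓accept
'c' @ 6: {1,2,3,4,5,6,8,9,10,11,12}  ✓accept
final: {1,2,3,4,5,6,8,9,10,11,12}; accept 1 in set

Answer: ACCEPT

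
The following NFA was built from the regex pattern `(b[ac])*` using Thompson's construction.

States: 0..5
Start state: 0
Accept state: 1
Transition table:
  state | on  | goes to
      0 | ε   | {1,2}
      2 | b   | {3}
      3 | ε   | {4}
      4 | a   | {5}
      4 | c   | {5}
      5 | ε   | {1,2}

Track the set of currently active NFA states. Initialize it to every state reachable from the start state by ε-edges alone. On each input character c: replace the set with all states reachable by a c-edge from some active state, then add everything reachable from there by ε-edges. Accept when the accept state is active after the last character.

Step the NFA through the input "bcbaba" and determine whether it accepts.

initial (ε-close {0}): {0,1,2}
'b' @ 1: {3,4}
'c' @ 2: {1,2,5}  (accept∈set)
'b' @ 3: {3,4}
'a' @ 4: {1,2,5}  (accept∈set)
'b' @ 5: {3,4}
'a' @ 6: {1,2,5}  (accept∈set)
after full input: {1,2,5}  (accept=1 in)

Answer: ACCEPT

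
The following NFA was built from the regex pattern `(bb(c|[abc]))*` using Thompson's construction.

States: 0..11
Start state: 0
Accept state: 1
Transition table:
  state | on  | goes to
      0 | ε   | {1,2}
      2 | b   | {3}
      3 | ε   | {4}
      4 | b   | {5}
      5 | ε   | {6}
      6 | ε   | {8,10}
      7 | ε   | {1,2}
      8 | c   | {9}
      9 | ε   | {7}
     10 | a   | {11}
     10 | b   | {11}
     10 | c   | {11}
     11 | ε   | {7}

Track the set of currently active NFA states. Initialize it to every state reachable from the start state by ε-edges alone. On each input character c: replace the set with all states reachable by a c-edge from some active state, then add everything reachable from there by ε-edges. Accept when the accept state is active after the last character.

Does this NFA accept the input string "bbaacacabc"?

Answer: REJECT

Derivation:
initial (ε-close {0}): {0,1,2}
'b' @ 1: {3,4}
'b' @ 2: {5,6,8,10}
'a' @ 3: {1,2,7,11}  (accept∈set)
'a' @ 4: {}  — state set empty
rest 'cacabc' ignored (set empty)
end set {} — state 1 not in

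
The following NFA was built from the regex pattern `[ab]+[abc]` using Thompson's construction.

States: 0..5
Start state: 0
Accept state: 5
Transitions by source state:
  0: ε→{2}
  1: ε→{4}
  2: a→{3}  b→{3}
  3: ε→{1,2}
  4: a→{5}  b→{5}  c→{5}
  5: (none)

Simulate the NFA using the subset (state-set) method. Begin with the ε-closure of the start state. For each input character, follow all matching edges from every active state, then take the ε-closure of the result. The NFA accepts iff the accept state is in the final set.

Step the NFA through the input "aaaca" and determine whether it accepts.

Answer: REJECT

Derivation:
initial (ε-close {0}): {0,2}
'a' @ 1: {1,2,3,4}
'a' @ 2: {1,2,3,4,5}  (accept∈set)
'a' @ 3: {1,2,3,4,5}  (accept∈set)
'c' @ 4: {5}  (accept∈set)
'a' @ 5: {}  — dead — no transitions
after full input: {}  (accept=5 not in)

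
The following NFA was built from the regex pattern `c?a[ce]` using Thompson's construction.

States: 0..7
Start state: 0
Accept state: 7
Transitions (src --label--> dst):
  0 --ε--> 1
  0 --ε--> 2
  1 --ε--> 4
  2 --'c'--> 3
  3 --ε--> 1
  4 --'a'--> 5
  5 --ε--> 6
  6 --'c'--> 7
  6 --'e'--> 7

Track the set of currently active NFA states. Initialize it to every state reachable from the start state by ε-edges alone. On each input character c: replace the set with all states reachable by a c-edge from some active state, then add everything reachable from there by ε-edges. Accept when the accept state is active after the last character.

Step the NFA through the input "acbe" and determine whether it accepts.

initial (ε-close {0}): {0,1,2,4}
'a' @ 1: {5,6}
'c' @ 2: {7}  ✓accept
'b' @ 3: {}  — dead — no transitions
rest 'e' ignored (set empty)
end set {} — state 7 not in

Answer: REJECT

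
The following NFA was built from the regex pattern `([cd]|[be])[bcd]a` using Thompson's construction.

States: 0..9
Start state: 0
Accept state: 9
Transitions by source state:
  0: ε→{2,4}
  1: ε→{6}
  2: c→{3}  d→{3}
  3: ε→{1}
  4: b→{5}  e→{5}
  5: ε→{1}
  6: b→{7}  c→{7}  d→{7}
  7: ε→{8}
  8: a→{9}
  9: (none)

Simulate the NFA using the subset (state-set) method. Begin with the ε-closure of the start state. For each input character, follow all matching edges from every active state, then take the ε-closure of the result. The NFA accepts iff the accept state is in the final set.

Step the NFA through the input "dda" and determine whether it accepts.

Answer: ACCEPT

Steps:
initial (ε-close {0}): {0,2,4}
'd' @ 1: {1,3,6}
'd' @ 2: {7,8}
'a' @ 3: {9}  [accepting]
end set {9} — state 9 in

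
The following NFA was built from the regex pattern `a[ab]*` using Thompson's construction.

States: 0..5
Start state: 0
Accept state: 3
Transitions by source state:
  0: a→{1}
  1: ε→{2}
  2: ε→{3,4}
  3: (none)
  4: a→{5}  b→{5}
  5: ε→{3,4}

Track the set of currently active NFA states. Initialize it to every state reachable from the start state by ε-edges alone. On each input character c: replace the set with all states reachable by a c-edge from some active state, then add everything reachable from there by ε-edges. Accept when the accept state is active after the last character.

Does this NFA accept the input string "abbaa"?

start: ε-closure({0}) = {0}
'a' @ 1: {1,2,3,4}  [accepting]
'b' @ 2: {3,4,5}  [accepting]
'b' @ 3: {3,4,5}  [accepting]
'a' @ 4: {3,4,5}  [accepting]
'a' @ 5: {3,4,5}  [accepting]
final: {3,4,5}; accept 3 in set

Answer: ACCEPT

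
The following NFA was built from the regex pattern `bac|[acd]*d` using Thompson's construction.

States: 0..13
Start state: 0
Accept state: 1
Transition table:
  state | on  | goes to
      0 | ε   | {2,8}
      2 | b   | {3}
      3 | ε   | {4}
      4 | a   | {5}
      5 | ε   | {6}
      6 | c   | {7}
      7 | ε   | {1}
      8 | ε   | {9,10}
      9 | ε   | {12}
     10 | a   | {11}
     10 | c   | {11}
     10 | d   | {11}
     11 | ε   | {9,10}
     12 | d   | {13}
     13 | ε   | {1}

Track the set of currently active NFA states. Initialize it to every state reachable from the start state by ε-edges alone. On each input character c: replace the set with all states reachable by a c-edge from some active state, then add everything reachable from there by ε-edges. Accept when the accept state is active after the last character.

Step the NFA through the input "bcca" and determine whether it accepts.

Answer: REJECT

Trace:
S₀ = ε-closure({0}) = {0,2,8,9,10,12}
'b' @ 1: {3,4}
'c' @ 2: {}  — dead — no transitions
rest 'ca' ignored (set empty)
after full input: {}  (accept=1 not in)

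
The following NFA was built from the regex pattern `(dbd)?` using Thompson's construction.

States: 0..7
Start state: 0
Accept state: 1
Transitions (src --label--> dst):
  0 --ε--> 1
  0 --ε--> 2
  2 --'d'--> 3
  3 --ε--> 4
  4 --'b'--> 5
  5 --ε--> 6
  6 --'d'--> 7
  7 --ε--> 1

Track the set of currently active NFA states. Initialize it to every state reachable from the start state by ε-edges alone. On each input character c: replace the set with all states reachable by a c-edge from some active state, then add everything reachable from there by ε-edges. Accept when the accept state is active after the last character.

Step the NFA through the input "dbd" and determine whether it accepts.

initial (ε-close {0}): {0,1,2}
'd' @ 1: {3,4}
'b' @ 2: {5,6}
'd' @ 3: {1,7}  (accept∈set)
after full input: {1,7}  (accept=1 in)

Answer: ACCEPT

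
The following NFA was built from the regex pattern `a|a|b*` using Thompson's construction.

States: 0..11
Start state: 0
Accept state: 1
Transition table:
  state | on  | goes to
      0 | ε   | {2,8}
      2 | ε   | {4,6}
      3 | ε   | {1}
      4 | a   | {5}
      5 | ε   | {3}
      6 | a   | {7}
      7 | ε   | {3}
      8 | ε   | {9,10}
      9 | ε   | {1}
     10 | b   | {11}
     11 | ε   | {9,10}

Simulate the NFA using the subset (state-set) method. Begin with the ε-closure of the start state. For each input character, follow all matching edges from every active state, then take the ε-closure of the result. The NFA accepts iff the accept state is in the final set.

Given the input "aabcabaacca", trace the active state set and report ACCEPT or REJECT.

Answer: REJECT

Steps:
start: ε-closure({0}) = {0,1,2,4,6,8,9,10}
'a' @ 1: {1,3,5,7}  [accepting]
'a' @ 2: {}  — dead — no transitions
rest 'bcabaacca' ignored (set empty)
final: {}; accept 1 not in set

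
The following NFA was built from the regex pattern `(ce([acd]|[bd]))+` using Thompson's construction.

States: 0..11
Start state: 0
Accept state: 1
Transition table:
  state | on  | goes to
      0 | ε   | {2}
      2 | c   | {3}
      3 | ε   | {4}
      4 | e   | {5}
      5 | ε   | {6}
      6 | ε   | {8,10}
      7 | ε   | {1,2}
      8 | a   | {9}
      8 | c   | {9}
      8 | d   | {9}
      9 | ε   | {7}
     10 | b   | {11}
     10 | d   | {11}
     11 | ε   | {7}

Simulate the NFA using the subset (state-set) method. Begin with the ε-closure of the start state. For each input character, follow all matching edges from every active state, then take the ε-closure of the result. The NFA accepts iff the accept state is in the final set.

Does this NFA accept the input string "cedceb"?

Answer: ACCEPT

Steps:
start: ε-closure({0}) = {0,2}
'c' @ 1: {3,4}
'e' @ 2: {5,6,8,10}
'd' @ 3: {1,2,7,9,11}  (accept∈set)
'c' @ 4: {3,4}
'e' @ 5: {5,6,8,10}
'b' @ 6: {1,2,7,11}  (accept∈set)
end set {1,2,7,11} — state 1 in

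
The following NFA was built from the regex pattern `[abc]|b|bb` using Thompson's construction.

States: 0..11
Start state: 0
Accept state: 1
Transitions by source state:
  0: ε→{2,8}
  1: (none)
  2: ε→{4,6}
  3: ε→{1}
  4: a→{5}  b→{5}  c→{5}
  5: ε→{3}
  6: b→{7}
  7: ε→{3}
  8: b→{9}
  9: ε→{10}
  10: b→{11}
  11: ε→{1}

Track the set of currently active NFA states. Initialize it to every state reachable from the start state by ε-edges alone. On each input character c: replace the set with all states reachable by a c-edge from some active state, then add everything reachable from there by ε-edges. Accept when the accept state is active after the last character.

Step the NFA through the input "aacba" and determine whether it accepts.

Answer: REJECT

Steps:
initial (ε-close {0}): {0,2,4,6,8}
'a' @ 1: {1,3,5}  [accepting]
'a' @ 2: {}  — dead — no transitions
rest 'cba' ignored (set empty)
final: {}; accept 1 not in set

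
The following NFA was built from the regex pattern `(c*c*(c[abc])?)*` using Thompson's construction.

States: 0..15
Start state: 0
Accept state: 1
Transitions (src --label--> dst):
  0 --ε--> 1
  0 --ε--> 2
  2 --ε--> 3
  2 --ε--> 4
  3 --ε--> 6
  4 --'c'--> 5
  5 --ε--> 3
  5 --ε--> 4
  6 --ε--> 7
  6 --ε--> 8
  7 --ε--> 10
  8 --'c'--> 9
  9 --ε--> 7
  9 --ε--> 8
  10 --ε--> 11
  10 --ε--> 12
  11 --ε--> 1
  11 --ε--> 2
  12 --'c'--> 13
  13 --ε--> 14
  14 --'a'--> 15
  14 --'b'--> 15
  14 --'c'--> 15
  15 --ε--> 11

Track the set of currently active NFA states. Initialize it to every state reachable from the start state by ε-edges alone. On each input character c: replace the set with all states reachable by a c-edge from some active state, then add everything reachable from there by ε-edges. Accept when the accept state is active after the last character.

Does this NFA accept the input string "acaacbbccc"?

initial (ε-close {0}): {0,1,2,3,4,6,7,8,10,11,12}
'a' @ 1: {}  — state set empty
rest 'caacbbccc' ignored (set empty)
after full input: {}  (accept=1 not in)

Answer: REJECT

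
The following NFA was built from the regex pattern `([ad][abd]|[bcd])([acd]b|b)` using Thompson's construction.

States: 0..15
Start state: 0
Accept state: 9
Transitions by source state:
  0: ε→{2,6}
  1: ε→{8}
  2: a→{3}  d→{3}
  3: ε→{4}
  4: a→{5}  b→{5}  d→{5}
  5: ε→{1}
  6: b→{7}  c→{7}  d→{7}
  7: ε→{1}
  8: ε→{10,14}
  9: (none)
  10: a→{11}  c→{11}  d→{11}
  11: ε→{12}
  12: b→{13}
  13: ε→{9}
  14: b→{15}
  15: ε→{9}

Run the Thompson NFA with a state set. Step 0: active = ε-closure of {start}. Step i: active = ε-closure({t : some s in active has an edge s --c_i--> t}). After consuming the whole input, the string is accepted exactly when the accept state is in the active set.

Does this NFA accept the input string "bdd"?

Answer: REJECT

Derivation:
S₀ = ε-closure({0}) = {0,2,6}
'b' @ 1: {1,7,8,10,14}
'd' @ 2: {11,12}
'd' @ 3: {}  — state set empty
final: {}; accept 9 not in set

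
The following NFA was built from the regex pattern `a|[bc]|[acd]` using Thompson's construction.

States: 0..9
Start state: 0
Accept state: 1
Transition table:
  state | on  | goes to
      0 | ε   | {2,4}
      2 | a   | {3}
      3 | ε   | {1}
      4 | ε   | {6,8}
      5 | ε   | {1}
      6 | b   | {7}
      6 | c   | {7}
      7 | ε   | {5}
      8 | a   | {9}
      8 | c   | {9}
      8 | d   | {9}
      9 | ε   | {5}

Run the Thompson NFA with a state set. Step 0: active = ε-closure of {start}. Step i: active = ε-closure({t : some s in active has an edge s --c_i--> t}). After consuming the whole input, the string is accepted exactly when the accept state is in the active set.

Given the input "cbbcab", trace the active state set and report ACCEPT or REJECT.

S₀ = ε-closure({0}) = {0,2,4,6,8}
'c' @ 1: {1,5,7,9}  (accept∈set)
'b' @ 2: {}  — state set empty
rest 'bcab' ignored (set empty)
end set {} — state 1 not in

Answer: REJECT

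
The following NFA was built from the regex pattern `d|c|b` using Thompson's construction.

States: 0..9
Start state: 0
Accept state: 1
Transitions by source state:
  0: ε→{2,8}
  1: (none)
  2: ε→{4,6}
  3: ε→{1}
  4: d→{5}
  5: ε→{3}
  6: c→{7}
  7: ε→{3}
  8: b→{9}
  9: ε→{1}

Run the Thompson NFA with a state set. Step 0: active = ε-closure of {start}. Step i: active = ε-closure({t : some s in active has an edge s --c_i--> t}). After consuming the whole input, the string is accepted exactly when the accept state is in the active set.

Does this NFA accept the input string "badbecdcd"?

Answer: REJECT

Trace:
S₀ = ε-closure({0}) = {0,2,4,6,8}
'b' @ 1: {1,9}  ✓accept
'a' @ 2: {}  — dead — no transitions
rest 'dbecdcd' ignored (set empty)
after full input: {}  (accept=1 not in)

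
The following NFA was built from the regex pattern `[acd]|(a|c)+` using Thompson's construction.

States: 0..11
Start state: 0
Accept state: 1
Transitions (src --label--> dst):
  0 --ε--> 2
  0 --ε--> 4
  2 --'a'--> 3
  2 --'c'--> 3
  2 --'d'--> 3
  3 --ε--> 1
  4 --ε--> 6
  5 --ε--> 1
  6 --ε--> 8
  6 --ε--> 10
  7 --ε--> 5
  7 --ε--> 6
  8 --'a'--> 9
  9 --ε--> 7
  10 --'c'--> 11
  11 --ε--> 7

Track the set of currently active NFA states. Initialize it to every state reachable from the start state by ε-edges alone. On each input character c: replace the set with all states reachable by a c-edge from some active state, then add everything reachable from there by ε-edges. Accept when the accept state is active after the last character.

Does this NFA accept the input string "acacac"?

Answer: ACCEPT

Trace:
start: ε-closure({0}) = {0,2,4,6,8,10}
'a' @ 1: {1,3,5,6,7,8,9,10}  ✓accept
'c' @ 2: {1,5,6,7,8,10,11}  ✓accept
'a' @ 3: {1,5,6,7,8,9,10}  ✓accept
'c' @ 4: {1,5,6,7,8,10,11}  ✓accept
'a' @ 5: {1,5,6,7,8,9,10}  ✓accept
'c' @ 6: {1,5,6,7,8,10,11}  ✓accept
end set {1,5,6,7,8,10,11} — state 1 in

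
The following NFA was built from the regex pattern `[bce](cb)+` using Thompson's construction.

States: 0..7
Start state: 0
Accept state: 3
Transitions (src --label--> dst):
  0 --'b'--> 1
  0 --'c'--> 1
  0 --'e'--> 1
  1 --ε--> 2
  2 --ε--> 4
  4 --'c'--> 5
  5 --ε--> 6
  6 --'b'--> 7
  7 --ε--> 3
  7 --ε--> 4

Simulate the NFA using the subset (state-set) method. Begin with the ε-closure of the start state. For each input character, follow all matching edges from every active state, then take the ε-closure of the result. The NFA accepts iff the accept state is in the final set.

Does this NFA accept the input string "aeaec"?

Answer: REJECT

Derivation:
start: ε-closure({0}) = {0}
'a' @ 1: {}  — no active states
rest 'eaec' ignored (set empty)
end set {} — state 3 not in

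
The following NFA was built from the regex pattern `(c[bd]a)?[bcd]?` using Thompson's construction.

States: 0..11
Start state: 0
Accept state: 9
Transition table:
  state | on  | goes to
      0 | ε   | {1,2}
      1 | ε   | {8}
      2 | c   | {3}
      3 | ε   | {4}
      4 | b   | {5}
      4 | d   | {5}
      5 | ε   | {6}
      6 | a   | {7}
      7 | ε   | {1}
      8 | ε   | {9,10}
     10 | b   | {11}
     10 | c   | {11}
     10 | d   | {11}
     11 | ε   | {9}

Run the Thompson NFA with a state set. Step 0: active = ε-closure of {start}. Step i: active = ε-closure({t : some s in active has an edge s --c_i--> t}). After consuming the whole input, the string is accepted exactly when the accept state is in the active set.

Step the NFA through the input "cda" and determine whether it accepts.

Answer: ACCEPT

Steps:
start: ε-closure({0}) = {0,1,2,8,9,10}
'c' @ 1: {3,4,9,11}  (accept∈set)
'd' @ 2: {5,6}
'a' @ 3: {1,7,8,9,10}  (accept∈set)
after full input: {1,7,8,9,10}  (accept=9 in)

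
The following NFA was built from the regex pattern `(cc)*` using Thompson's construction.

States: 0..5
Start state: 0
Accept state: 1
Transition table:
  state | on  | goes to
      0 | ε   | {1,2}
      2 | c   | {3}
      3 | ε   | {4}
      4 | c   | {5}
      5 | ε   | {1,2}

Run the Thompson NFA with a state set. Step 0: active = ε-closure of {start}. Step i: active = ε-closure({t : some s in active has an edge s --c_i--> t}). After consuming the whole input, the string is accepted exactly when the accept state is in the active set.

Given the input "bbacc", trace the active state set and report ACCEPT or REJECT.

Answer: REJECT

Steps:
initial (ε-close {0}): {0,1,2}
'b' @ 1: {}  — dead — no transitions
rest 'bacc' ignored (set empty)
final: {}; accept 1 not in set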